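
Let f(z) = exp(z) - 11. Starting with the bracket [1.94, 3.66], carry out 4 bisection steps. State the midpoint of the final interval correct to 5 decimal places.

f(1.940000) = -4.041249, f(3.660000) = 27.861343 (opposite signs)
step 1: m = 2.800000, f(m) = 5.444647 > 0 → root in [1.940000, 2.800000]
step 2: m = 2.370000, f(m) = -0.302608 < 0 → root in [2.370000, 2.800000]
step 3: m = 2.585000, f(m) = 2.263289 > 0 → root in [2.370000, 2.585000]
step 4: m = 2.477500, f(m) = 0.911449 > 0 → root in [2.370000, 2.477500]
Midpoint of [2.370000, 2.477500] = 2.423750

2.42375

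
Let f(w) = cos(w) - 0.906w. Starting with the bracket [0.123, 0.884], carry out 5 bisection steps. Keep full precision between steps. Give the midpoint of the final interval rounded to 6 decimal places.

f(0.123000) = 0.881007, f(0.884000) = -0.166841 (opposite signs)
step 1: m = 0.503500, f(m) = 0.419728 > 0 → root in [0.503500, 0.884000]
step 2: m = 0.693750, f(m) = 0.140316 > 0 → root in [0.693750, 0.884000]
step 3: m = 0.788875, f(m) = -0.010077 < 0 → root in [0.693750, 0.788875]
step 4: m = 0.741313, f(m) = 0.065954 > 0 → root in [0.741313, 0.788875]
step 5: m = 0.765094, f(m) = 0.028142 > 0 → root in [0.765094, 0.788875]
Midpoint of [0.765094, 0.788875] = 0.776984

0.776984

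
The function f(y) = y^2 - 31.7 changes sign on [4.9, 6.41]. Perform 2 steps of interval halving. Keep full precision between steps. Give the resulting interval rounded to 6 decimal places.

[5.277500, 5.655000]

f(4.900000) = -7.690000, f(6.410000) = 9.388100 (opposite signs)
step 1: m = 5.655000, f(m) = 0.279025 > 0 → root in [4.900000, 5.655000]
step 2: m = 5.277500, f(m) = -3.847994 < 0 → root in [5.277500, 5.655000]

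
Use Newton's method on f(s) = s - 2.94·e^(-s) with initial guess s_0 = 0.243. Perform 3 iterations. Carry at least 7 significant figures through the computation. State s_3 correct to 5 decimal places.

Newton update: s ← s − f(s)/f'(s).
f'(s) = 1 + 2.94·e^(-s)
s_0 = 0.243000: f = -2.062758, f' = 3.305758 → s_1 = 0.243000 - (-2.062758)/(3.305758) = 0.866989
s_1 = 0.866989: f = -0.368442, f' = 2.235431 → s_2 = 0.866989 - (-0.368442)/(2.235431) = 1.031809
s_2 = 1.031809: f = -0.015895, f' = 2.047704 → s_3 = 1.031809 - (-0.015895)/(2.047704) = 1.039571

1.03957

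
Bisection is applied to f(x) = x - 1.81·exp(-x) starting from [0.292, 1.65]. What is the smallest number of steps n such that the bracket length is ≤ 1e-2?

Initial width b − a = 1.65 − 0.292 = 1.358000.
After n steps the width is (b−a)/2^n; need (b−a)/2^n ≤ 1e-2.
So n ≥ log₂(1.358000/1e-2) = log₂(135.8000) ≈ 7.0853.
Hence n = 8.

8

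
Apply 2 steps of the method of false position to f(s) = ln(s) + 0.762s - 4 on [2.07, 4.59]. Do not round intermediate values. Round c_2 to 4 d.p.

f(2.070000) = -1.695111, f(4.590000) = 1.021460
step 1: c = 3.642453, f(c) = 0.068206 > 0 → new bracket [2.070000, 3.642453]
step 2: c = 3.581629, f(c) = 0.005019 > 0 → new bracket [2.070000, 3.581629]

3.5816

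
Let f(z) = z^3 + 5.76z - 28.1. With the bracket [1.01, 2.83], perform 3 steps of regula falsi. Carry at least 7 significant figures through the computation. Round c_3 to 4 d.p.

2.4165

f(1.010000) = -21.252099, f(2.830000) = 10.865987
step 1: c = 2.214269, f(c) = -4.489275 < 0 → new bracket [2.214269, 2.830000]
step 2: c = 2.394285, f(c) = -0.583447 < 0 → new bracket [2.394285, 2.830000]
step 3: c = 2.416488, f(c) = -0.070153 < 0 → new bracket [2.416488, 2.830000]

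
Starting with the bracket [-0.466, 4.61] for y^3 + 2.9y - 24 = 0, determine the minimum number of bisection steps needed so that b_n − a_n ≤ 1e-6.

23

Initial width b − a = 4.61 − -0.466 = 5.076000.
After n steps the width is (b−a)/2^n; need (b−a)/2^n ≤ 1e-6.
So n ≥ log₂(5.076000/1e-6) = log₂(5076000.0000) ≈ 22.2753.
Hence n = 23.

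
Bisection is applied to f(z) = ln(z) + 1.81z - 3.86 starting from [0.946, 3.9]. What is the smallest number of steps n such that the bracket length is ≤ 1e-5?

19

Initial width b − a = 3.9 − 0.946 = 2.954000.
After n steps the width is (b−a)/2^n; need (b−a)/2^n ≤ 1e-5.
So n ≥ log₂(2.954000/1e-5) = log₂(295400.0000) ≈ 18.1723.
Hence n = 19.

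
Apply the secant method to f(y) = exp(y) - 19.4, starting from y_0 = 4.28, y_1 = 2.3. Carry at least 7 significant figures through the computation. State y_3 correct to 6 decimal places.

f(y_0) = 52.840440, f(y_1) = -9.425818
y_2 = 2.300000 - (-9.425818)·(2.300000 - 4.280000)/(-9.425818 - (52.840440)) = 2.599731; f(y_2) = -5.939885
y_3 = 2.599731 - (-5.939885)·(2.599731 - 2.300000)/(-5.939885 - (-9.425818)) = 3.110460; f(y_3) = 3.031358

3.110460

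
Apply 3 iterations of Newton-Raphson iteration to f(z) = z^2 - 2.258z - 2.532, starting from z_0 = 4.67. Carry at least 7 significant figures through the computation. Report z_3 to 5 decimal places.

f'(z) = 2z - 2.258
z_0 = 4.670000: f = 8.732040, f' = 7.082000 → z_1 = 4.670000 - (8.732040)/(7.082000) = 3.437009
z_1 = 3.437009: f = 1.520266, f' = 4.616019 → z_2 = 3.437009 - (1.520266)/(4.616019) = 3.107664
z_2 = 3.107664: f = 0.108469, f' = 3.957327 → z_3 = 3.107664 - (0.108469)/(3.957327) = 3.080254

3.08025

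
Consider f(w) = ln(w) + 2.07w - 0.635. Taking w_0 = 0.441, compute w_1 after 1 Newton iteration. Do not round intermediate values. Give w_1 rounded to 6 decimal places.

0.565687

f'(w) = 1/w + 2.07
w_0 = 0.441000: f = -0.540840, f' = 4.337574 → w_1 = 0.441000 - (-0.540840)/(4.337574) = 0.565687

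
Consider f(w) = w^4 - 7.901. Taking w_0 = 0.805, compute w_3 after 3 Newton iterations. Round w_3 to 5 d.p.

2.54118

f'(w) = 4w^3
w_0 = 0.805000: f = -7.481064, f' = 2.086641 → w_1 = 0.805000 - (-7.481064)/(2.086641) = 4.390219
w_1 = 4.390219: f = 363.587028, f' = 338.468774 → w_2 = 4.390219 - (363.587028)/(338.468774) = 3.316008
w_2 = 3.316008: f = 113.008982, f' = 145.850059 → w_3 = 3.316008 - (113.008982)/(145.850059) = 2.541178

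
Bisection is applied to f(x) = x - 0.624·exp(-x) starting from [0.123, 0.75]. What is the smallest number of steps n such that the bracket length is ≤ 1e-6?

Initial width b − a = 0.75 − 0.123 = 0.627000.
After n steps the width is (b−a)/2^n; need (b−a)/2^n ≤ 1e-6.
So n ≥ log₂(0.627000/1e-6) = log₂(627000.0000) ≈ 19.2581.
Hence n = 20.

20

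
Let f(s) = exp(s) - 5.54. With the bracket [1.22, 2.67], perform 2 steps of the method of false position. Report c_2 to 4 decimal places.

1.6254

False-position update: c = (a·f(b) − b·f(a))/(f(b) − f(a)); replace the endpoint whose sign matches f(c).
f(1.220000) = -2.152812, f(2.670000) = 8.899969
step 1: c = 1.502425, f(c) = -1.047431 < 0 → new bracket [1.502425, 2.670000]
step 2: c = 1.625367, f(c) = -0.459718 < 0 → new bracket [1.625367, 2.670000]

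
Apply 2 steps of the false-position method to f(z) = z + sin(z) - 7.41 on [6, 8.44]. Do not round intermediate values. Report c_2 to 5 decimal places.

6.88754

f(6.000000) = -1.689415, f(8.440000) = 1.863149
step 1: c = 7.160337, f(c) = 0.519259 > 0 → new bracket [6.000000, 7.160337]
step 2: c = 6.887542, f(c) = 0.045776 > 0 → new bracket [6.000000, 6.887542]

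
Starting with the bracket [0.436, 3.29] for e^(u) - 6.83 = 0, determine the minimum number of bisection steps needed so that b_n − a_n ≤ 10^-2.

9

Initial width b − a = 3.29 − 0.436 = 2.854000.
After n steps the width is (b−a)/2^n; need (b−a)/2^n ≤ 10^-2.
So n ≥ log₂(2.854000/10^-2) = log₂(285.4000) ≈ 8.1568.
Hence n = 9.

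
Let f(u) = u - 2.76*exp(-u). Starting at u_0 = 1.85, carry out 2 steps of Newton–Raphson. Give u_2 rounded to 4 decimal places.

f'(u) = 1 + 2.76*exp(-u)
u_0 = 1.850000: f = 1.416025, f' = 1.433975 → u_1 = 1.850000 - (1.416025)/(1.433975) = 0.862517
u_1 = 0.862517: f = -0.302474, f' = 2.164991 → u_2 = 0.862517 - (-0.302474)/(2.164991) = 1.002229

1.0022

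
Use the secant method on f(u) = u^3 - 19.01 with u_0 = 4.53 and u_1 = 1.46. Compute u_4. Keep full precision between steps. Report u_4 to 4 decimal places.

f(u_0) = 73.949677, f(u_1) = -15.897864
u_2 = 1.460000 - (-15.897864)·(1.460000 - 4.530000)/(-15.897864 - (73.949677)) = 2.003214; f(u_2) = -10.971370
u_3 = 2.003214 - (-10.971370)·(2.003214 - 1.460000)/(-10.971370 - (-15.897864)) = 3.212959; f(u_3) = 14.157716
u_4 = 3.212959 - (14.157716)·(3.212959 - 2.003214)/(14.157716 - (-10.971370)) = 2.531389; f(u_4) = -2.789032

2.5314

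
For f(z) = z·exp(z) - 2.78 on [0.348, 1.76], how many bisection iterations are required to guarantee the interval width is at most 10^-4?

14

Initial width b − a = 1.76 − 0.348 = 1.412000.
After n steps the width is (b−a)/2^n; need (b−a)/2^n ≤ 10^-4.
So n ≥ log₂(1.412000/10^-4) = log₂(14120.0000) ≈ 13.7855.
Hence n = 14.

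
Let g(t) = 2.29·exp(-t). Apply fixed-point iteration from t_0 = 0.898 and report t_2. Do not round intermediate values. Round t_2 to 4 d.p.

0.9009

t_1 = g(0.898000) = 0.932908
t_2 = g(0.932908) = 0.900904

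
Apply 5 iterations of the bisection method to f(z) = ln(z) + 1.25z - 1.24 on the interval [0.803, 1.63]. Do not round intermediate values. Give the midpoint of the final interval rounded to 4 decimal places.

f(0.803000) = -0.455651, f(1.630000) = 1.286080 (opposite signs)
step 1: m = 1.216500, f(m) = 0.476603 > 0 → root in [0.803000, 1.216500]
step 2: m = 1.009750, f(m) = 0.031890 > 0 → root in [0.803000, 1.009750]
step 3: m = 0.906375, f(m) = -0.205333 < 0 → root in [0.906375, 1.009750]
step 4: m = 0.958062, f(m) = -0.085264 < 0 → root in [0.958062, 1.009750]
step 5: m = 0.983906, f(m) = -0.026342 < 0 → root in [0.983906, 1.009750]
Midpoint of [0.983906, 1.009750] = 0.996828

0.9968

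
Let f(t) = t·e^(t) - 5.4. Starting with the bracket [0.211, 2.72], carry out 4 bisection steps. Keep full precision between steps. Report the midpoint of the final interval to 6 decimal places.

f(0.211000) = -5.139433, f(2.720000) = 35.890477 (opposite signs)
step 1: m = 1.465500, f(m) = 0.945186 > 0 → root in [0.211000, 1.465500]
step 2: m = 0.838250, f(m) = -3.461700 < 0 → root in [0.838250, 1.465500]
step 3: m = 1.151875, f(m) = -1.755329 < 0 → root in [1.151875, 1.465500]
step 4: m = 1.308688, f(m) = -0.556139 < 0 → root in [1.308688, 1.465500]
Midpoint of [1.308688, 1.465500] = 1.387094

1.387094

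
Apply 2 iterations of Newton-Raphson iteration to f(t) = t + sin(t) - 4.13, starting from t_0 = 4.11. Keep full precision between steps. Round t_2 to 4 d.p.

f'(t) = 1 + cos(t)
t_0 = 4.110000: f = -0.843984, f' = 0.433387 → t_1 = 4.110000 - (-0.843984)/(0.433387) = 6.057413
t_1 = 6.057413: f = 1.703554, f' = 1.974622 → t_2 = 6.057413 - (1.703554)/(1.974622) = 5.194689

5.1947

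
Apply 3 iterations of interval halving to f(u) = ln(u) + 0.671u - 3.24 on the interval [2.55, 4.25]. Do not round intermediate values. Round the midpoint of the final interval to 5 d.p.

3.08125

f(2.550000) = -0.592857, f(4.250000) = 1.058669 (opposite signs)
step 1: m = 3.400000, f(m) = 0.265175 > 0 → root in [2.550000, 3.400000]
step 2: m = 2.975000, f(m) = -0.153531 < 0 → root in [2.975000, 3.400000]
step 3: m = 3.187500, f(m) = 0.058049 > 0 → root in [2.975000, 3.187500]
Midpoint of [2.975000, 3.187500] = 3.081250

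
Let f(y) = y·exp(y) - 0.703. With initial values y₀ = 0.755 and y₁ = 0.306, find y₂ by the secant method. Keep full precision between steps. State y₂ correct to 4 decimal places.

Secant update: y_(k+1) = y_k − f(y_k)·(y_k − y_(k-1))/(f(y_k) − f(y_(k-1))).
f(y_0) = 0.903347, f(y_1) = -0.287457
y_2 = 0.306000 - (-0.287457)·(0.306000 - 0.755000)/(-0.287457 - (0.903347)) = 0.414388; f(y_2) = -0.075848

0.4144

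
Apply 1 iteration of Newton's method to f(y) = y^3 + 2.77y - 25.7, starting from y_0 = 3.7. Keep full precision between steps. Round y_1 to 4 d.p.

2.8970

Newton update: y ← y − f(y)/f'(y).
f'(y) = 3y^2 + 2.77
y_0 = 3.700000: f = 35.202000, f' = 43.840000 → y_1 = 3.700000 - (35.202000)/(43.840000) = 2.897035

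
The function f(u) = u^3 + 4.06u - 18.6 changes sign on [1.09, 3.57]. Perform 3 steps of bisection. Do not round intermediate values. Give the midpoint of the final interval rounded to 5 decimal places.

f(1.090000) = -12.879571, f(3.570000) = 41.393493 (opposite signs)
step 1: m = 2.330000, f(m) = 3.509137 > 0 → root in [1.090000, 2.330000]
step 2: m = 1.710000, f(m) = -6.657189 < 0 → root in [1.710000, 2.330000]
step 3: m = 2.020000, f(m) = -2.156392 < 0 → root in [2.020000, 2.330000]
Midpoint of [2.020000, 2.330000] = 2.175000

2.17500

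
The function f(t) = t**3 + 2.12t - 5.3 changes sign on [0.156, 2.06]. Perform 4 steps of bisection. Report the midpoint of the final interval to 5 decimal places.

1.40550

f(0.156000) = -4.965484, f(2.060000) = 7.809016 (opposite signs)
step 1: m = 1.108000, f(m) = -1.590788 < 0 → root in [1.108000, 2.060000]
step 2: m = 1.584000, f(m) = 2.032425 > 0 → root in [1.108000, 1.584000]
step 3: m = 1.346000, f(m) = -0.007910 < 0 → root in [1.346000, 1.584000]
step 4: m = 1.465000, f(m) = 0.950020 > 0 → root in [1.346000, 1.465000]
Midpoint of [1.346000, 1.465000] = 1.405500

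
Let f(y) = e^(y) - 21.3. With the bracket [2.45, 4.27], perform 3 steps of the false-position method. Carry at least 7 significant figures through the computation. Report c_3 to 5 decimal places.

f(2.450000) = -9.711653, f(4.270000) = 50.221636
step 1: c = 2.744915, f(c) = -5.736713 < 0 → new bracket [2.744915, 4.270000]
step 2: c = 2.901263, f(c) = -3.102891 < 0 → new bracket [2.901263, 4.270000]
step 3: c = 2.980908, f(c) = -1.594300 < 0 → new bracket [2.980908, 4.270000]

2.98091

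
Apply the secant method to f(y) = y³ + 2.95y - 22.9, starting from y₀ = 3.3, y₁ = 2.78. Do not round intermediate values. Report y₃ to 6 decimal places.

2.501236

Secant update: y_(k+1) = y_k − f(y_k)·(y_k − y_(k-1))/(f(y_k) − f(y_(k-1))).
f(y_0) = 22.772000, f(y_1) = 6.785952
y_2 = 2.780000 - (6.785952)·(2.780000 - 3.300000)/(6.785952 - (22.772000)) = 2.559264; f(y_2) = 1.412580
y_3 = 2.559264 - (1.412580)·(2.559264 - 2.780000)/(1.412580 - (6.785952)) = 2.501236; f(y_3) = 0.126829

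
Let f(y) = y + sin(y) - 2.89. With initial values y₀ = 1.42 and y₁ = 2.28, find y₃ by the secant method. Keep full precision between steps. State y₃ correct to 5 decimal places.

1.93382

f(y_0) = -0.481348, f(y_1) = 0.148881
y_2 = 2.280000 - (0.148881)·(2.280000 - 1.420000)/(0.148881 - (-0.481348)) = 2.076840; f(y_2) = 0.061509
y_3 = 2.076840 - (0.061509)·(2.076840 - 2.280000)/(0.061509 - (0.148881)) = 1.933817; f(y_3) = -0.021355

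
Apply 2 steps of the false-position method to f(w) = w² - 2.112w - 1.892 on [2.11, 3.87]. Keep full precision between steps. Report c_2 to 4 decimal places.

2.7431

False-position update: c = (a·f(b) − b·f(a))/(f(b) − f(a)); replace the endpoint whose sign matches f(c).
f(2.110000) = -1.896220, f(3.870000) = 4.911460
step 1: c = 2.600233, f(c) = -0.622481 < 0 → new bracket [2.600233, 3.870000]
step 2: c = 2.743062, f(c) = -0.160959 < 0 → new bracket [2.743062, 3.870000]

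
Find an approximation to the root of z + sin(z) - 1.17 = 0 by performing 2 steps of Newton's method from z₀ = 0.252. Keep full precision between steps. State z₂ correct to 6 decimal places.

Newton update: z ← z − f(z)/f'(z).
f'(z) = 1 + cos(z)
z_0 = 0.252000: f = -0.668659, f' = 1.968416 → z_1 = 0.252000 - (-0.668659)/(1.968416) = 0.591694
z_1 = 0.591694: f = -0.020538, f' = 1.829997 → z_2 = 0.591694 - (-0.020538)/(1.829997) = 0.602917

0.602917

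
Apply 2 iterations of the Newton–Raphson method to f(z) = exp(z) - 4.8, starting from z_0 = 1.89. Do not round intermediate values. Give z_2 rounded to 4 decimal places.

1.5697

f'(z) = exp(z)
z_0 = 1.890000: f = 1.819369, f' = 6.619369 → z_1 = 1.890000 - (1.819369)/(6.619369) = 1.615145
z_1 = 1.615145: f = 0.228615, f' = 5.028615 → z_2 = 1.615145 - (0.228615)/(5.028615) = 1.569682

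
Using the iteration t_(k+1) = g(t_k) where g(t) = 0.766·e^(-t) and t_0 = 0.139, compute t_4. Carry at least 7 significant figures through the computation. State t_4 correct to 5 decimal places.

t_1 = g(0.139000) = 0.666595
t_2 = g(0.666595) = 0.393306
t_3 = g(0.393306) = 0.516914
t_4 = g(0.516914) = 0.456810

0.45681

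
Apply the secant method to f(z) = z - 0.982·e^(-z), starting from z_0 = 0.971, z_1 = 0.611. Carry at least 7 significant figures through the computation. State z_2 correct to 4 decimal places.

f(z_0) = 0.599113, f(z_1) = 0.077963
z_2 = 0.611000 - (0.077963)·(0.611000 - 0.971000)/(0.077963 - (0.599113)) = 0.557145; f(z_2) = -0.005386

0.5571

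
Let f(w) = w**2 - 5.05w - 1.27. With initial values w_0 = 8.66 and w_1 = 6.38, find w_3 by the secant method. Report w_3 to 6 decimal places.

Secant update: w_(k+1) = w_k − f(w_k)·(w_k − w_(k-1))/(f(w_k) − f(w_(k-1))).
f(w_0) = 29.992600, f(w_1) = 7.215400
w_2 = 6.380000 - (7.215400)·(6.380000 - 8.660000)/(7.215400 - (29.992600)) = 5.657738; f(w_2) = 2.168421
w_3 = 5.657738 - (2.168421)·(5.657738 - 6.380000)/(2.168421 - (7.215400)) = 5.347420; f(w_3) = 0.320428

5.347420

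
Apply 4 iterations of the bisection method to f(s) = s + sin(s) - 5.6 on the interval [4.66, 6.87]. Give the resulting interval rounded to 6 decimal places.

[5.903125, 6.041250]

f(4.660000) = -1.938628, f(6.870000) = 1.823711 (opposite signs)
step 1: m = 5.765000, f(m) = -0.330304 < 0 → root in [5.765000, 6.870000]
step 2: m = 6.317500, f(m) = 0.751808 > 0 → root in [5.765000, 6.317500]
step 3: m = 6.041250, f(m) = 0.201668 > 0 → root in [5.765000, 6.041250]
step 4: m = 5.903125, f(m) = -0.067851 < 0 → root in [5.903125, 6.041250]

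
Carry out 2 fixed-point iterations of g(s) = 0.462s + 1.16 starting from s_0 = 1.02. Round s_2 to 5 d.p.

1.91363

s_1 = g(1.020000) = 1.631240
s_2 = g(1.631240) = 1.913633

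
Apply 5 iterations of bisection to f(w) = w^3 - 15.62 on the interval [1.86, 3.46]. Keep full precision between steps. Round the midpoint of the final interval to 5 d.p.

2.48500

f(1.860000) = -9.185144, f(3.460000) = 25.801736 (opposite signs)
step 1: m = 2.660000, f(m) = 3.201096 > 0 → root in [1.860000, 2.660000]
step 2: m = 2.260000, f(m) = -4.076824 < 0 → root in [2.260000, 2.660000]
step 3: m = 2.460000, f(m) = -0.733064 < 0 → root in [2.460000, 2.660000]
step 4: m = 2.560000, f(m) = 1.157216 > 0 → root in [2.460000, 2.560000]
step 5: m = 2.510000, f(m) = 0.193251 > 0 → root in [2.460000, 2.510000]
Midpoint of [2.460000, 2.510000] = 2.485000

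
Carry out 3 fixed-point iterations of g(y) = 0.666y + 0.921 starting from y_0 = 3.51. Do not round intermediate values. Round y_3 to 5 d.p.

y_1 = g(3.510000) = 3.258660
y_2 = g(3.258660) = 3.091268
y_3 = g(3.091268) = 2.979784

2.97978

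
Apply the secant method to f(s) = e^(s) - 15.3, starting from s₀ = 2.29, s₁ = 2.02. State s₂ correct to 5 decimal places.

2.91688

f(s_0) = -5.425062, f(s_1) = -7.761675
s_2 = 2.020000 - (-7.761675)·(2.020000 - 2.290000)/(-7.761675 - (-5.425062)) = 2.916876; f(s_2) = 3.183458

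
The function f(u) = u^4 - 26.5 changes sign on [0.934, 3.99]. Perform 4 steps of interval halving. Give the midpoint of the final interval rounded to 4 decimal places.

2.1755

f(0.934000) = -25.738995, f(3.990000) = 226.949584 (opposite signs)
step 1: m = 2.462000, f(m) = 10.241103 > 0 → root in [0.934000, 2.462000]
step 2: m = 1.698000, f(m) = -18.187135 < 0 → root in [1.698000, 2.462000]
step 3: m = 2.080000, f(m) = -7.782263 < 0 → root in [2.080000, 2.462000]
step 4: m = 2.271000, f(m) = 0.099198 > 0 → root in [2.080000, 2.271000]
Midpoint of [2.080000, 2.271000] = 2.175500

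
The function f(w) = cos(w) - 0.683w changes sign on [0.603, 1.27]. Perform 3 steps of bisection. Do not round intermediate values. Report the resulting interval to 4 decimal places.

f(0.603000) = 0.411789, f(1.270000) = -0.571129 (opposite signs)
step 1: m = 0.936500, f(m) = -0.047019 < 0 → root in [0.603000, 0.936500]
step 2: m = 0.769750, f(m) = 0.192345 > 0 → root in [0.769750, 0.936500]
step 3: m = 0.853125, f(m) = 0.074948 > 0 → root in [0.853125, 0.936500]

[0.8531, 0.9365]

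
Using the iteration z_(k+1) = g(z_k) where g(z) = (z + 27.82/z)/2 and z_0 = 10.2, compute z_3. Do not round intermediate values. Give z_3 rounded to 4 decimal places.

5.2756

z_1 = g(10.200000) = 6.463725
z_2 = g(6.463725) = 5.383872
z_3 = g(5.383872) = 5.275578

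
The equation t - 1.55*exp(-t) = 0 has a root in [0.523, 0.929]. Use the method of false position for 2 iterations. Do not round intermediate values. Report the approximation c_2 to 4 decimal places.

f(0.523000) = -0.395746, f(0.929000) = 0.316830
step 1: c = 0.748482, f(c) = 0.015201 > 0 → new bracket [0.523000, 0.748482]
step 2: c = 0.740141, f(c) = 0.000719 > 0 → new bracket [0.523000, 0.740141]

0.7401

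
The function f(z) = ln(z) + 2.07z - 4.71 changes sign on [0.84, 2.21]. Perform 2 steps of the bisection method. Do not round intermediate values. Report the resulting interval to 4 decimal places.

f(0.840000) = -3.145553, f(2.210000) = 0.657693 (opposite signs)
step 1: m = 1.525000, f(m) = -1.131256 < 0 → root in [1.525000, 2.210000]
step 2: m = 1.867500, f(m) = -0.219674 < 0 → root in [1.867500, 2.210000]

[1.8675, 2.2100]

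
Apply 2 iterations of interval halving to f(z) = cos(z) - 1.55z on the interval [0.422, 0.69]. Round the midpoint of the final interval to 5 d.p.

0.52250

f(0.422000) = 0.258172, f(0.690000) = -0.298254 (opposite signs)
step 1: m = 0.556000, f(m) = -0.012427 < 0 → root in [0.422000, 0.556000]
step 2: m = 0.489000, f(m) = 0.124853 > 0 → root in [0.489000, 0.556000]
Midpoint of [0.489000, 0.556000] = 0.522500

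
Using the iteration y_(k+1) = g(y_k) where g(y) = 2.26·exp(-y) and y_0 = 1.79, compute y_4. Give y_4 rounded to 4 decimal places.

1.3987

y_1 = g(1.790000) = 0.377330
y_2 = g(0.377330) = 1.549659
y_3 = g(1.549659) = 0.479844
y_4 = g(0.479844) = 1.398669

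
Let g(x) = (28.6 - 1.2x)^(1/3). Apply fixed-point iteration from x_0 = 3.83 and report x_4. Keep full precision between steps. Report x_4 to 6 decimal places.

2.927414

x_1 = g(3.830000) = 2.884659
x_2 = g(2.884659) = 2.929404
x_3 = g(2.929404) = 2.927317
x_4 = g(2.927317) = 2.927414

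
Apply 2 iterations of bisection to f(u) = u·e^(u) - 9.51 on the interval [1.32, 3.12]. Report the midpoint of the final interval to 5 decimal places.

f(1.320000) = -4.568684, f(3.120000) = 61.146704 (opposite signs)
step 1: m = 2.220000, f(m) = 10.930275 > 0 → root in [1.320000, 2.220000]
step 2: m = 1.770000, f(m) = 0.881410 > 0 → root in [1.320000, 1.770000]
Midpoint of [1.320000, 1.770000] = 1.545000

1.54500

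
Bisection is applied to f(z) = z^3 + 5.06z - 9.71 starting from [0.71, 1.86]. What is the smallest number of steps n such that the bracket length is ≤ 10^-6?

21

Initial width b − a = 1.86 − 0.71 = 1.150000.
After n steps the width is (b−a)/2^n; need (b−a)/2^n ≤ 10^-6.
So n ≥ log₂(1.150000/10^-6) = log₂(1150000.0000) ≈ 20.1332.
Hence n = 21.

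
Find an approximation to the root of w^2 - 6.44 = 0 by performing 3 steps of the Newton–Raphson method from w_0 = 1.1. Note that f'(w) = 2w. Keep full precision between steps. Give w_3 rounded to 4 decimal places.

w_0 = 1.100000: f = -5.230000, f' = 2.200000 → w_1 = 1.100000 - (-5.230000)/(2.200000) = 3.477273
w_1 = 3.477273: f = 5.651426, f' = 6.954545 → w_2 = 3.477273 - (5.651426)/(6.954545) = 2.664649
w_2 = 2.664649: f = 0.660357, f' = 5.329299 → w_3 = 2.664649 - (0.660357)/(5.329299) = 2.540739

2.5407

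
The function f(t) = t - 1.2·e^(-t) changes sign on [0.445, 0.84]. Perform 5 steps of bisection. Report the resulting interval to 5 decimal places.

f(0.445000) = -0.323989, f(0.840000) = 0.321947 (opposite signs)
step 1: m = 0.642500, f(m) = 0.011329 > 0 → root in [0.445000, 0.642500]
step 2: m = 0.543750, f(m) = -0.152930 < 0 → root in [0.543750, 0.642500]
step 3: m = 0.593125, f(m) = -0.069992 < 0 → root in [0.593125, 0.642500]
step 4: m = 0.617812, f(m) = -0.029134 < 0 → root in [0.617812, 0.642500]
step 5: m = 0.630156, f(m) = -0.008854 < 0 → root in [0.630156, 0.642500]

[0.63016, 0.64250]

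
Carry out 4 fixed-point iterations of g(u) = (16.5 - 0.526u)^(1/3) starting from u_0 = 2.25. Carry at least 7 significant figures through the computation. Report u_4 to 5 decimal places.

2.47697

u_1 = g(2.250000) = 2.483437
u_2 = g(2.483437) = 2.476783
u_3 = g(2.476783) = 2.476973
u_4 = g(2.476973) = 2.476968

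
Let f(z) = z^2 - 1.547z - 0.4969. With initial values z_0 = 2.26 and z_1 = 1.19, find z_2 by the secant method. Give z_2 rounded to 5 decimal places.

Secant update: z_(k+1) = z_k − f(z_k)·(z_k − z_(k-1))/(f(z_k) − f(z_(k-1))).
f(z_0) = 1.114480, f(z_1) = -0.921730
z_2 = 1.190000 - (-0.921730)·(1.190000 - 2.260000)/(-0.921730 - (1.114480)) = 1.674356; f(z_2) = -0.283660

1.67436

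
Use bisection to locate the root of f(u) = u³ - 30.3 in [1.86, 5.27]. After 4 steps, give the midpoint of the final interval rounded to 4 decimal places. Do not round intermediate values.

3.0322

f(1.860000) = -23.865144, f(5.270000) = 116.063183 (opposite signs)
step 1: m = 3.565000, f(m) = 15.008387 > 0 → root in [1.860000, 3.565000]
step 2: m = 2.712500, f(m) = -10.342357 < 0 → root in [2.712500, 3.565000]
step 3: m = 3.138750, f(m) = 0.622185 > 0 → root in [2.712500, 3.138750]
step 4: m = 2.925625, f(m) = -5.258752 < 0 → root in [2.925625, 3.138750]
Midpoint of [2.925625, 3.138750] = 3.032188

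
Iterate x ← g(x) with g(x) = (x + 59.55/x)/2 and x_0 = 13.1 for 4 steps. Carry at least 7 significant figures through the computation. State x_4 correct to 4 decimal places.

x_1 = g(13.100000) = 8.822901
x_2 = g(8.822901) = 7.786191
x_3 = g(7.786191) = 7.717173
x_4 = g(7.717173) = 7.716865

7.7169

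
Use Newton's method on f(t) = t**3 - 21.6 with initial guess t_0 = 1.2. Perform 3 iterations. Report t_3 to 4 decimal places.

Newton update: t ← t − f(t)/f'(t).
f'(t) = 3t**2
t_0 = 1.200000: f = -19.872000, f' = 4.320000 → t_1 = 1.200000 - (-19.872000)/(4.320000) = 5.800000
t_1 = 5.800000: f = 173.512000, f' = 100.920000 → t_2 = 5.800000 - (173.512000)/(100.920000) = 4.080698
t_2 = 4.080698: f = 46.352155, f' = 49.956278 → t_3 = 4.080698 - (46.352155)/(49.956278) = 3.152843

3.1528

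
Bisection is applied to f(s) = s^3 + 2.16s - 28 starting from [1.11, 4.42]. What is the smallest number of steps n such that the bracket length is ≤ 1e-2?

9

Initial width b − a = 4.42 − 1.11 = 3.310000.
After n steps the width is (b−a)/2^n; need (b−a)/2^n ≤ 1e-2.
So n ≥ log₂(3.310000/1e-2) = log₂(331.0000) ≈ 8.3707.
Hence n = 9.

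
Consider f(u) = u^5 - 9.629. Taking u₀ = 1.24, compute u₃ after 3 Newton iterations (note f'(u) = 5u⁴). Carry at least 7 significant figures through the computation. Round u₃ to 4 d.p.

Newton update: u ← u − f(u)/f'(u).
u_0 = 1.240000: f = -6.697375, f' = 11.821069 → u_1 = 1.240000 - (-6.697375)/(11.821069) = 1.806563
u_1 = 1.806563: f = 9.613656, f' = 53.257653 → u_2 = 1.806563 - (9.613656)/(53.257653) = 1.626050
u_2 = 1.626050: f = 1.738630, f' = 34.954731 → u_3 = 1.626050 - (1.738630)/(34.954731) = 1.576311

1.5763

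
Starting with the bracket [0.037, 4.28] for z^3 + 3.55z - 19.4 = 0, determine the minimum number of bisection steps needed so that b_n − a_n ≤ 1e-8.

29

Initial width b − a = 4.28 − 0.037 = 4.243000.
After n steps the width is (b−a)/2^n; need (b−a)/2^n ≤ 1e-8.
So n ≥ log₂(4.243000/1e-8) = log₂(424300000.0000) ≈ 28.6605.
Hence n = 29.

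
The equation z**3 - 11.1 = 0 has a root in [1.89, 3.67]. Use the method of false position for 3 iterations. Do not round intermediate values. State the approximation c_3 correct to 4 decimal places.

f(1.890000) = -4.348731, f(3.670000) = 38.330863
step 1: c = 2.071369, f(c) = -2.212652 < 0 → new bracket [2.071369, 3.670000]
step 2: c = 2.158614, f(c) = -1.041697 < 0 → new bracket [2.158614, 3.670000]
step 3: c = 2.198601, f(c) = -0.472301 < 0 → new bracket [2.198601, 3.670000]

2.1986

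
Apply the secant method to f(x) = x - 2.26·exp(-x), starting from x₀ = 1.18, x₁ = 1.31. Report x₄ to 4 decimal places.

Secant update: x_(k+1) = x_k − f(x_k)·(x_k − x_(k-1))/(f(x_k) − f(x_(k-1))).
f(x_0) = 0.485550, f(x_1) = 0.700207
x_2 = 1.310000 - (0.700207)·(1.310000 - 1.180000)/(0.700207 - (0.485550)) = 0.885942; f(x_2) = -0.045914
x_3 = 0.885942 - (-0.045914)·(0.885942 - 1.310000)/(-0.045914 - (0.700207)) = 0.912037; f(x_3) = 0.004184
x_4 = 0.912037 - (0.004184)·(0.912037 - 0.885942)/(0.004184 - (-0.045914)) = 0.909858; f(x_4) = 0.000024

0.9099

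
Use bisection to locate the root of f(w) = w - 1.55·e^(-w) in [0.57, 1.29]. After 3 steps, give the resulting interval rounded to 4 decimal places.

[0.6600, 0.7500]

f(0.570000) = -0.306564, f(1.290000) = 0.863330 (opposite signs)
step 1: m = 0.930000, f(m) = 0.318442 > 0 → root in [0.570000, 0.930000]
step 2: m = 0.750000, f(m) = 0.017832 > 0 → root in [0.570000, 0.750000]
step 3: m = 0.660000, f(m) = -0.141120 < 0 → root in [0.660000, 0.750000]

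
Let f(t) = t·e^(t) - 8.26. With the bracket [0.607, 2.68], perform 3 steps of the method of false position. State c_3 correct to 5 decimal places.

f(0.607000) = -7.146205, f(2.680000) = 30.828050
step 1: c = 0.997109, f(c) = -5.557404 < 0 → new bracket [0.997109, 2.680000]
step 2: c = 1.254148, f(c) = -3.864396 < 0 → new bracket [1.254148, 2.680000]
step 3: c = 1.412974, f(c) = -2.455283 < 0 → new bracket [1.412974, 2.680000]

1.41297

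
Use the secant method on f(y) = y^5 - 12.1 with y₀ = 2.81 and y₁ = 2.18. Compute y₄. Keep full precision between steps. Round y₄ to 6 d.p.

f(y_0) = 163.098991, f(y_1) = 37.135967
y_2 = 2.180000 - (37.135967)·(2.180000 - 2.810000)/(37.135967 - (163.098991)) = 1.994266; f(y_2) = 19.443876
y_3 = 1.994266 - (19.443876)·(1.994266 - 2.180000)/(19.443876 - (37.135967)) = 1.790141; f(y_3) = 6.283829
y_4 = 1.790141 - (6.283829)·(1.790141 - 1.994266)/(6.283829 - (19.443876)) = 1.692673; f(y_4) = 1.795202

1.692673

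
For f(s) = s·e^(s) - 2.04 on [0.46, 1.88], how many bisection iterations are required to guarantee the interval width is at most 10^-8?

Initial width b − a = 1.88 − 0.46 = 1.420000.
After n steps the width is (b−a)/2^n; need (b−a)/2^n ≤ 10^-8.
So n ≥ log₂(1.420000/10^-8) = log₂(142000000.0000) ≈ 27.0813.
Hence n = 28.

28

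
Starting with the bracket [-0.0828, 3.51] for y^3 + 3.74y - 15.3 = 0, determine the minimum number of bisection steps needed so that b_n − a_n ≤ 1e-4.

16

Initial width b − a = 3.51 − -0.0828 = 3.592800.
After n steps the width is (b−a)/2^n; need (b−a)/2^n ≤ 1e-4.
So n ≥ log₂(3.592800/1e-4) = log₂(35928.0000) ≈ 15.1328.
Hence n = 16.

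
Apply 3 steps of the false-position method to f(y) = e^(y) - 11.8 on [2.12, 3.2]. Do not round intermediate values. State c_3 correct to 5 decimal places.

False-position update: c = (a·f(b) − b·f(a))/(f(b) − f(a)); replace the endpoint whose sign matches f(c).
f(2.120000) = -3.468863, f(3.200000) = 12.732530
step 1: c = 2.351238, f(c) = -1.301445 < 0 → new bracket [2.351238, 3.200000]
step 2: c = 2.429948, f(c) = -0.441710 < 0 → new bracket [2.429948, 3.200000]
step 3: c = 2.455766, f(c) = -0.144637 < 0 → new bracket [2.455766, 3.200000]

2.45577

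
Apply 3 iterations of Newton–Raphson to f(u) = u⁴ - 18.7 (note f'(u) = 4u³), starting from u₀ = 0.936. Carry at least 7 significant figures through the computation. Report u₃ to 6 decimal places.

3.656812

u_0 = 0.936000: f = -17.932456, f' = 3.280103 → u_1 = 0.936000 - (-17.932456)/(3.280103) = 6.403040
u_1 = 6.403040: f = 1662.211279, f' = 1050.070807 → u_2 = 6.403040 - (1662.211279)/(1050.070807) = 4.820088
u_2 = 4.820088: f = 521.083888, f' = 447.945243 → u_3 = 4.820088 - (521.083888)/(447.945243) = 3.656812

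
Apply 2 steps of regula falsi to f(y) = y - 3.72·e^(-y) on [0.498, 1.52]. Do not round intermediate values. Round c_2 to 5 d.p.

f(0.498000) = -1.762811, f(1.520000) = 0.706392
step 1: c = 1.227625, f(c) = 0.137712 > 0 → new bracket [0.498000, 1.227625]
step 2: c = 1.174757, f(c) = 0.025671 > 0 → new bracket [0.498000, 1.174757]

1.17476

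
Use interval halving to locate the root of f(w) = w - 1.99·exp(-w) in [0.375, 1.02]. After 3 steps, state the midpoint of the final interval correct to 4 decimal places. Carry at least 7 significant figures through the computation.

f(0.375000) = -0.992706, f(1.020000) = 0.302416 (opposite signs)
step 1: m = 0.697500, f(m) = -0.293178 < 0 → root in [0.697500, 1.020000]
step 2: m = 0.858750, f(m) = 0.015604 > 0 → root in [0.697500, 0.858750]
step 3: m = 0.778125, f(m) = -0.135815 < 0 → root in [0.778125, 0.858750]
Midpoint of [0.778125, 0.858750] = 0.818437

0.8184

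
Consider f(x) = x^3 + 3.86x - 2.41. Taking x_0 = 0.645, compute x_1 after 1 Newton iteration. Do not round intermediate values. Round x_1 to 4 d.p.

Newton update: x ← x − f(x)/f'(x).
f'(x) = 3x^2 + 3.86
x_0 = 0.645000: f = 0.348036, f' = 5.108075 → x_1 = 0.645000 - (0.348036)/(5.108075) = 0.576866

0.5769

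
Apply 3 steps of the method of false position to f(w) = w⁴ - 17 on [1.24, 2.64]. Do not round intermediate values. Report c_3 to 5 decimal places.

False-position update: c = (a·f(b) − b·f(a))/(f(b) − f(a)); replace the endpoint whose sign matches f(c).
f(1.240000) = -14.635786, f(2.640000) = 31.575324
step 1: c = 1.683402, f(c) = -8.969337 < 0 → new bracket [1.683402, 2.640000]
step 2: c = 1.895022, f(c) = -4.103947 < 0 → new bracket [1.895022, 2.640000]
step 3: c = 1.980712, f(c) = -1.608357 < 0 → new bracket [1.980712, 2.640000]

1.98071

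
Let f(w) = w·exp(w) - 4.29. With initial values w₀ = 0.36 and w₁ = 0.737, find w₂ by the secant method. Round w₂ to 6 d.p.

1.749345

f(w_0) = -3.774001, f(w_1) = -2.749923
w_2 = 0.737000 - (-2.749923)·(0.737000 - 0.360000)/(-2.749923 - (-3.774001)) = 1.749345; f(w_2) = 5.770192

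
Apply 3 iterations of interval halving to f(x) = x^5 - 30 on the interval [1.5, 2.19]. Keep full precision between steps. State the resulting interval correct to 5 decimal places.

[1.93125, 2.01750]

f(1.500000) = -22.406250, f(2.190000) = 20.375640 (opposite signs)
step 1: m = 1.845000, f(m) = -8.621272 < 0 → root in [1.845000, 2.190000]
step 2: m = 2.017500, f(m) = 3.424715 > 0 → root in [1.845000, 2.017500]
step 3: m = 1.931250, f(m) = -3.134651 < 0 → root in [1.931250, 2.017500]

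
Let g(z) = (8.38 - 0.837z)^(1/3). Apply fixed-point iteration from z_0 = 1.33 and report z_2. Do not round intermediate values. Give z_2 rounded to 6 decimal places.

z_1 = g(1.330000) = 1.936931
z_2 = g(1.936931) = 1.890701

1.890701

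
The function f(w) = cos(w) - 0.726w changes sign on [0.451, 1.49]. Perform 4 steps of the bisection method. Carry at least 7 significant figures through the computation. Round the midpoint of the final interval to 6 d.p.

f(0.451000) = 0.572586, f(1.490000) = -1.001032 (opposite signs)
step 1: m = 0.970500, f(m) = -0.139696 < 0 → root in [0.451000, 0.970500]
step 2: m = 0.710750, f(m) = 0.241868 > 0 → root in [0.710750, 0.970500]
step 3: m = 0.840625, f(m) = 0.056704 > 0 → root in [0.840625, 0.970500]
step 4: m = 0.905563, f(m) = -0.040195 < 0 → root in [0.840625, 0.905563]
Midpoint of [0.840625, 0.905563] = 0.873094

0.873094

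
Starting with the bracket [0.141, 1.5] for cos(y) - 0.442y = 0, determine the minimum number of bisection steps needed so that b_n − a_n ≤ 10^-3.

Initial width b − a = 1.5 − 0.141 = 1.359000.
After n steps the width is (b−a)/2^n; need (b−a)/2^n ≤ 10^-3.
So n ≥ log₂(1.359000/10^-3) = log₂(1359.0000) ≈ 10.4083.
Hence n = 11.

11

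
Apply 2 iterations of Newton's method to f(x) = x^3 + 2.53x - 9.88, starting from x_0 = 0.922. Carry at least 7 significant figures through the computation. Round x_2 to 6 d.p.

1.844484

Newton update: x ← x − f(x)/f'(x).
f'(x) = 3x^2 + 2.53
x_0 = 0.922000: f = -6.763563, f' = 5.080252 → x_1 = 0.922000 - (-6.763563)/(5.080252) = 2.253344
x_1 = 2.253344: f = 7.262446, f' = 17.762676 → x_2 = 2.253344 - (7.262446)/(17.762676) = 1.844484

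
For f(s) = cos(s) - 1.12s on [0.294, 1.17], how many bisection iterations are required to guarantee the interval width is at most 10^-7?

Initial width b − a = 1.17 − 0.294 = 0.876000.
After n steps the width is (b−a)/2^n; need (b−a)/2^n ≤ 10^-7.
So n ≥ log₂(0.876000/10^-7) = log₂(8760000.0000) ≈ 23.0625.
Hence n = 24.

24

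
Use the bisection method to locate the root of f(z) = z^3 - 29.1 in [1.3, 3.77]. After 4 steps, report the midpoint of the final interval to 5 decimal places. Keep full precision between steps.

f(1.300000) = -26.903000, f(3.770000) = 24.482633 (opposite signs)
step 1: m = 2.535000, f(m) = -12.809520 < 0 → root in [2.535000, 3.770000]
step 2: m = 3.152500, f(m) = 2.230353 > 0 → root in [2.535000, 3.152500]
step 3: m = 2.843750, f(m) = -6.102838 < 0 → root in [2.843750, 3.152500]
step 4: m = 2.998125, f(m) = -2.150593 < 0 → root in [2.998125, 3.152500]
Midpoint of [2.998125, 3.152500] = 3.075312

3.07531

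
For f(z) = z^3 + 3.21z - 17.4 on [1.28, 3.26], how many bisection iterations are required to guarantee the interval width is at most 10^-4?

15

Initial width b − a = 3.26 − 1.28 = 1.980000.
After n steps the width is (b−a)/2^n; need (b−a)/2^n ≤ 10^-4.
So n ≥ log₂(1.980000/10^-4) = log₂(19800.0000) ≈ 14.2732.
Hence n = 15.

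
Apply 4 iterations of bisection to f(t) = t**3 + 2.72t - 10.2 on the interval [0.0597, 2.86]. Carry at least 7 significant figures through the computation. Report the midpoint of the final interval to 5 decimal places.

f(0.059700) = -10.037403, f(2.860000) = 20.972856 (opposite signs)
step 1: m = 1.459850, f(m) = -3.118031 < 0 → root in [1.459850, 2.860000]
step 2: m = 2.159925, f(m) = 5.751642 > 0 → root in [1.459850, 2.159925]
step 3: m = 1.809887, f(m) = 0.651529 > 0 → root in [1.459850, 1.809887]
step 4: m = 1.634869, f(m) = -1.383487 < 0 → root in [1.634869, 1.809887]
Midpoint of [1.634869, 1.809887] = 1.722378

1.72238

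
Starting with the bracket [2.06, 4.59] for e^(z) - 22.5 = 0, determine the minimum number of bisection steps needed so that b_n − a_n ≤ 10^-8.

Initial width b − a = 4.59 − 2.06 = 2.530000.
After n steps the width is (b−a)/2^n; need (b−a)/2^n ≤ 10^-8.
So n ≥ log₂(2.530000/10^-8) = log₂(253000000.0000) ≈ 27.9146.
Hence n = 28.

28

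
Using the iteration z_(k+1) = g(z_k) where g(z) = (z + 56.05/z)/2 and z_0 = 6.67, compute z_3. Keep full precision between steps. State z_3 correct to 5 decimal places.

7.48665

z_1 = g(6.670000) = 7.536649
z_2 = g(7.536649) = 7.486821
z_3 = g(7.486821) = 7.486655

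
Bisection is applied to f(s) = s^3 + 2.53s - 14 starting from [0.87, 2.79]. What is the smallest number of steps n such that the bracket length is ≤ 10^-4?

15

Initial width b − a = 2.79 − 0.87 = 1.920000.
After n steps the width is (b−a)/2^n; need (b−a)/2^n ≤ 10^-4.
So n ≥ log₂(1.920000/10^-4) = log₂(19200.0000) ≈ 14.2288.
Hence n = 15.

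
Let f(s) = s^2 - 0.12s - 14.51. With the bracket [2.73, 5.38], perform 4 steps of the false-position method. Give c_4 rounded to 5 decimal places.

False-position update: c = (a·f(b) − b·f(a))/(f(b) − f(a)); replace the endpoint whose sign matches f(c).
f(2.730000) = -7.384700, f(5.380000) = 13.788800
step 1: c = 3.654243, f(c) = -1.595019 < 0 → new bracket [3.654243, 5.380000]
step 2: c = 3.833172, f(c) = -0.276773 < 0 → new bracket [3.833172, 5.380000]
step 3: c = 3.863609, f(c) = -0.046155 < 0 → new bracket [3.863609, 5.380000]
step 4: c = 3.868668, f(c) = -0.007646 < 0 → new bracket [3.868668, 5.380000]

3.86867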